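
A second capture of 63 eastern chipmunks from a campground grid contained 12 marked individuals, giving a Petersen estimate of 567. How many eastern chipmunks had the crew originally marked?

From N = M·C/R: M = N·R / C = 567·12 / 63 = 6804 / 63 = 108.

M = 108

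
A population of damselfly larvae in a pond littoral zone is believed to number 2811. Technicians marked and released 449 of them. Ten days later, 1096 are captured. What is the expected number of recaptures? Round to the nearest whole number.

The marked fraction of the population is 449/2811, so in a sample of 1096 expect C·(M/N) marked.
E[R] = 449 × 1096 / 2811 = 492104 / 2811 ≈ 175.1 → 175

expected recaptures ≈ 175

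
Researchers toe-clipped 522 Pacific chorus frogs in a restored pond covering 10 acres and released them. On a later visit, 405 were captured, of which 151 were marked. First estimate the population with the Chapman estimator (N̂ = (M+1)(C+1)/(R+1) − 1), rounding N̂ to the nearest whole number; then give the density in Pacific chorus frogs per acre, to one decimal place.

N̂ = 523·406/152 − 1 = 212338/152 − 1 ≈ 1396.0 → 1396
Density = N̂ / area = 1396 / 10 ≈ 139.60 → 139.6 per acre

density ≈ 139.6 Pacific chorus frogs per acre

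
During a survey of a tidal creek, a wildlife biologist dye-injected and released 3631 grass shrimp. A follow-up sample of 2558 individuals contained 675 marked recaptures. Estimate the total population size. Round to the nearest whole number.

If marked individuals mix randomly, R/C ≈ M/N, giving N ≈ M·C/R.
N = (3631 × 2558) / 675 = 9288098 / 675 ≈ 13760.1 → 13760

N ≈ 13,760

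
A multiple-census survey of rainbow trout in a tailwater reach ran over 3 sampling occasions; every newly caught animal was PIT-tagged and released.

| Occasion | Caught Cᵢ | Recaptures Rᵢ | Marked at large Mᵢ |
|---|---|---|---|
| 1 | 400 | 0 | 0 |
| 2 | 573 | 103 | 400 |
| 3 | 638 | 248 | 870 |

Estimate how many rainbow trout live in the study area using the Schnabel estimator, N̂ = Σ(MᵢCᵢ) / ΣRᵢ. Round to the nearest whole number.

N ≈ 2234

Σ MᵢCᵢ = 0·400 + 400·573 + 870·638 = 0 + 229200 + 555060 = 784260
Σ Rᵢ = 0 + 103 + 248 = 351
N̂ = 784260 / 351 ≈ 2234.4 → 2234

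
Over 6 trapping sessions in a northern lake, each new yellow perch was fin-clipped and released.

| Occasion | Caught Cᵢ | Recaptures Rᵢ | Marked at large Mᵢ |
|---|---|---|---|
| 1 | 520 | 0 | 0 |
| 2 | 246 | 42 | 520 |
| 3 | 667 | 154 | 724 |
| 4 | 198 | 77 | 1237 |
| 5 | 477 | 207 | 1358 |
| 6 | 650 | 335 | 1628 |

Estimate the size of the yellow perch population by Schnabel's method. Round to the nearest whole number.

Σ MᵢCᵢ = 0·520 + 520·246 + 724·667 + 1237·198 + 1358·477 + 1628·650 = 0 + 127920 + 482908 + 244926 + 647766 + 1058200 = 2561720
Σ Rᵢ = 0 + 42 + 154 + 77 + 207 + 335 = 815
N̂ = 2561720 / 815 ≈ 3143.2 → 3143

N ≈ 3143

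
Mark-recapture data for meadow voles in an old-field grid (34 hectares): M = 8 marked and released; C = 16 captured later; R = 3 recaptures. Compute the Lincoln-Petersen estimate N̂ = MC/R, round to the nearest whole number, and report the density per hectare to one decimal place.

density ≈ 1.3 meadow voles per hectare

N̂ = 8·16/3 = 128/3 ≈ 42.7 → 43
Density = N̂ / area = 43 / 34 ≈ 1.26 → 1.3 per hectare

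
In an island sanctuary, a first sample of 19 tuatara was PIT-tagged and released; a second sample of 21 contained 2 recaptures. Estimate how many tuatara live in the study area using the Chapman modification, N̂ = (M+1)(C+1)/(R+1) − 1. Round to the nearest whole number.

N ≈ 146

N̂ = (19+1)(21+1)/(2+1) − 1 = 20·22/3 − 1
= 440/3 − 1 ≈ 146.7 − 1 ≈ 145.7 → 146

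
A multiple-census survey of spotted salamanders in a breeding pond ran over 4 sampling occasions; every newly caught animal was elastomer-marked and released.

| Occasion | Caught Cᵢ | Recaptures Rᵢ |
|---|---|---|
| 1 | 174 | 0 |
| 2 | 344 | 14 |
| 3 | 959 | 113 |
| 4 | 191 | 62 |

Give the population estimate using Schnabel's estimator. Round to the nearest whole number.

Marked at large before each occasion: Mᵢ = Σⱼ<ᵢ (Cⱼ − Rⱼ) → M1=0, M2=174, M3=504, M4=1350
Σ MᵢCᵢ = 0·174 + 174·344 + 504·959 + 1350·191 = 0 + 59856 + 483336 + 257850 = 801042
Σ Rᵢ = 0 + 14 + 113 + 62 = 189
N̂ = 801042 / 189 ≈ 4238.3 → 4238

N ≈ 4238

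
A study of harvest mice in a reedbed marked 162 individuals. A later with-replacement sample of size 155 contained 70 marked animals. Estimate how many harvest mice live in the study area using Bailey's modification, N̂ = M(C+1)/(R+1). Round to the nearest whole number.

N ≈ 356

N̂ = 162·(155+1)/(70+1) = 162·156/71 = 25272/71 ≈ 355.9 → 356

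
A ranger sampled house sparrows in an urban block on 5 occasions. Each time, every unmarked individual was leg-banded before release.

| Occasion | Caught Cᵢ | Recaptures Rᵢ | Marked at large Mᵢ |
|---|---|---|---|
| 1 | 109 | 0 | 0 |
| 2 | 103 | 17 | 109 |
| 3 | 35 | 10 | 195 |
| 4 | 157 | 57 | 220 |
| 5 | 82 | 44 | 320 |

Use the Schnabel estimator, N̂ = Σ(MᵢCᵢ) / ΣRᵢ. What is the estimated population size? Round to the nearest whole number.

Σ MᵢCᵢ = 0·109 + 109·103 + 195·35 + 220·157 + 320·82 = 0 + 11227 + 6825 + 34540 + 26240 = 78832
Σ Rᵢ = 0 + 17 + 10 + 57 + 44 = 128
N̂ = 78832 / 128 ≈ 615.9 → 616

N ≈ 616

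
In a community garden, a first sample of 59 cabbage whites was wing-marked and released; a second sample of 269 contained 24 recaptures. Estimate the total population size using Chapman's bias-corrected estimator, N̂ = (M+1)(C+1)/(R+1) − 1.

N̂ = (59+1)(269+1)/(24+1) − 1 = 60·270/25 − 1
= 16200/25 − 1 = 648 − 1 = 647

N = 647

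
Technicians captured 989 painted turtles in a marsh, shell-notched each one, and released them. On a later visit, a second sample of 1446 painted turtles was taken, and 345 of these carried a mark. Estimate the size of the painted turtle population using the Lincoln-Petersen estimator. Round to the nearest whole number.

N ≈ 4145

The marked fraction in the recapture sample should equal the marked fraction in the population: 345/1446 = 989/N.
N = (989 × 1446) / 345 = 1430094 / 345 ≈ 4145.2 → 4145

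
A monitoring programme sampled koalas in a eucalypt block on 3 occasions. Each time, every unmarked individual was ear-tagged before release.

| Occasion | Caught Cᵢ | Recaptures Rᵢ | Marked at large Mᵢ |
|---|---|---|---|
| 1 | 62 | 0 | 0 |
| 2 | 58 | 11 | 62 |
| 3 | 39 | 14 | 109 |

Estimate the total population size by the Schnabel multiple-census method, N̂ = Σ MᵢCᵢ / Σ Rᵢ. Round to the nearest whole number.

Σ MᵢCᵢ = 0·62 + 62·58 + 109·39 = 0 + 3596 + 4251 = 7847
Σ Rᵢ = 0 + 11 + 14 = 25
N̂ = 7847 / 25 ≈ 313.9 → 314

N ≈ 314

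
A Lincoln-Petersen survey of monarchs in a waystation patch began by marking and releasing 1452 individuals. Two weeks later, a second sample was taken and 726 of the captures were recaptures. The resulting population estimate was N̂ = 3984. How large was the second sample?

C = 1992

From N = M·C/R: C = N·R / M = 3984·726 / 1452 = 2892384 / 1452 = 1992.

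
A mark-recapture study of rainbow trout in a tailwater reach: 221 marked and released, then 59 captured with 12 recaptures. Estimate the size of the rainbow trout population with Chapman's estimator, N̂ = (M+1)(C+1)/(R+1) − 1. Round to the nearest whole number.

N ≈ 1024

N̂ = (221+1)(59+1)/(12+1) − 1 = 222·60/13 − 1
= 13320/13 − 1 ≈ 1024.6 − 1 ≈ 1023.6 → 1024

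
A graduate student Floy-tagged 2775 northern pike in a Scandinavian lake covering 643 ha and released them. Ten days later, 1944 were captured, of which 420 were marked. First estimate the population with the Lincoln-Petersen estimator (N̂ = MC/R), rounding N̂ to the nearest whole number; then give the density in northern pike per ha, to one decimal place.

N̂ = 2775·1944/420 = 5394600/420 ≈ 12844.3 → 12844
Density = N̂ / area = 12844 / 643 ≈ 19.98 → 20.0 per ha

density ≈ 20.0 northern pike per ha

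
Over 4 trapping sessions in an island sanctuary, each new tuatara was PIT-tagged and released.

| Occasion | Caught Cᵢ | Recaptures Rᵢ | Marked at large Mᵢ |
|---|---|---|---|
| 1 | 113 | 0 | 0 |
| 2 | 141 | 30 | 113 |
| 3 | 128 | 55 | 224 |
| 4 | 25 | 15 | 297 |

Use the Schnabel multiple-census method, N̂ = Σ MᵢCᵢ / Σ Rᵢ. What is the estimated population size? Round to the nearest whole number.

N ≈ 520

Σ MᵢCᵢ = 0·113 + 113·141 + 224·128 + 297·25 = 0 + 15933 + 28672 + 7425 = 52030
Σ Rᵢ = 0 + 30 + 55 + 15 = 100
N̂ = 52030 / 100 ≈ 520.3 → 520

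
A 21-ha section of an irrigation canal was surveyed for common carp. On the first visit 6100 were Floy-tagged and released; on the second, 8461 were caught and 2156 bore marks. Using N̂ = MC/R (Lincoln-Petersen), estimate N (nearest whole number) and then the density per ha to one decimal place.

N̂ = 6100·8461/2156 = 51612100/2156 ≈ 23938.8 → 23939
Density = N̂ / area = 23939 / 21 ≈ 1139.95 → 1140.0 per ha

density ≈ 1140.0 common carp per ha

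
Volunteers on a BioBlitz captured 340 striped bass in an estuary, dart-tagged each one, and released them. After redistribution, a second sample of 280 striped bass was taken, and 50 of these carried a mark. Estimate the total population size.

N = 1904

N = (340 × 280) / 50 = 95200 / 50 = 1904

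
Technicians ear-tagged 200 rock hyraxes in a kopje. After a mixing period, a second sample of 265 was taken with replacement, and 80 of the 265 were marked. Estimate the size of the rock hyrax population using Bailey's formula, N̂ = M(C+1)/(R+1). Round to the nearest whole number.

N ≈ 657

N̂ = 200·(265+1)/(80+1) = 200·266/81 = 53200/81 ≈ 656.8 → 657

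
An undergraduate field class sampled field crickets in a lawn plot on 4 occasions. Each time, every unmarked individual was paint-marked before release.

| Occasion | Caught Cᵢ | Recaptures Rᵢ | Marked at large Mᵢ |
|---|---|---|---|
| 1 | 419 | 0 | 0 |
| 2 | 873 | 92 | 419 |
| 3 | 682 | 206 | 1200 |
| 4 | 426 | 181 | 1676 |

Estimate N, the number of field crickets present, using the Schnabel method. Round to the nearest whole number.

N ≈ 3963

Σ MᵢCᵢ = 0·419 + 419·873 + 1200·682 + 1676·426 = 0 + 365787 + 818400 + 713976 = 1898163
Σ Rᵢ = 0 + 92 + 206 + 181 = 479
N̂ = 1898163 / 479 ≈ 3962.8 → 3963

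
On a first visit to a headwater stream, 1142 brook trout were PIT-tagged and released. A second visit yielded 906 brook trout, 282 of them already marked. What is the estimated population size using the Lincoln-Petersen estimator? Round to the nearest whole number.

N = (1142 × 906) / 282 = 1034652 / 282 ≈ 3669.0 → 3669

N ≈ 3669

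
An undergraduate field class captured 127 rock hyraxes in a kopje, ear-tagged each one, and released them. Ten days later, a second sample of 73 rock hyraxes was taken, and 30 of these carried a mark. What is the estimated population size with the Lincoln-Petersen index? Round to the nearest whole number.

N ≈ 309

N = (127 × 73) / 30 = 9271 / 30 ≈ 309.0 → 309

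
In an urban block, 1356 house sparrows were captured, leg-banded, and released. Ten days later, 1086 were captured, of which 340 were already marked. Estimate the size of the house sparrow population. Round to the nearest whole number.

N ≈ 4331

The marked fraction in the recapture sample should equal the marked fraction in the population: 340/1086 = 1356/N.
N = (1356 × 1086) / 340 = 1472616 / 340 ≈ 4331.2 → 4331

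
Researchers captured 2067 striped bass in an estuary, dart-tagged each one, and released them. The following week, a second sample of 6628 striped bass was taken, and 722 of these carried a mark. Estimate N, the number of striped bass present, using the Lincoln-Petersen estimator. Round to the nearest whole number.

N = (2067 × 6628) / 722 = 13700076 / 722 ≈ 18975.2 → 18975

N ≈ 18,975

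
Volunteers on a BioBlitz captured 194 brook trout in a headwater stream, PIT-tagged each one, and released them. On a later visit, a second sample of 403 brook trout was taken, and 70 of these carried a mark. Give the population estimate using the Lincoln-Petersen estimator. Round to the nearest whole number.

N = (194 × 403) / 70 = 78182 / 70 ≈ 1116.9 → 1117

N ≈ 1117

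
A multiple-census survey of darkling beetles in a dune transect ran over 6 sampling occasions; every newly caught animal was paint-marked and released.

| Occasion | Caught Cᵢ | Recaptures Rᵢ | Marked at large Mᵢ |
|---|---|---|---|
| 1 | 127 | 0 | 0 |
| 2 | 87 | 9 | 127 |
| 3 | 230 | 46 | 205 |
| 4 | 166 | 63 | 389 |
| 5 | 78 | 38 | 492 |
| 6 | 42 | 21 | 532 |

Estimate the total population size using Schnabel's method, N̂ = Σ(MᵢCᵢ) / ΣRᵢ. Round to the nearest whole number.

N ≈ 1037

Σ MᵢCᵢ = 0·127 + 127·87 + 205·230 + 389·166 + 492·78 + 532·42 = 0 + 11049 + 47150 + 64574 + 38376 + 22344 = 183493
Σ Rᵢ = 0 + 9 + 46 + 63 + 38 + 21 = 177
N̂ = 183493 / 177 ≈ 1036.7 → 1037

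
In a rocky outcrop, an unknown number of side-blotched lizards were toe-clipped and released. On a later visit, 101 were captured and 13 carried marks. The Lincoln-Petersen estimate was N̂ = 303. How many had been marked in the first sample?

From N = M·C/R: M = N·R / C = 303·13 / 101 = 3939 / 101 = 39.

M = 39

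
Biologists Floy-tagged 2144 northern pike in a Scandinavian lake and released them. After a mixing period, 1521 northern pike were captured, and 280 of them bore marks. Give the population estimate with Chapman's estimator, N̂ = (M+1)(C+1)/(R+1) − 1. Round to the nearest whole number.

N̂ = (2144+1)(1521+1)/(280+1) − 1 = 2145·1522/281 − 1
= 3264690/281 − 1 ≈ 11618.1 − 1 ≈ 11617.1 → 11617

N ≈ 11,617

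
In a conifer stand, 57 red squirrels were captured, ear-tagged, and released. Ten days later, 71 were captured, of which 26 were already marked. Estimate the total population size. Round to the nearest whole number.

If marked individuals mix randomly, R/C ≈ M/N, giving N ≈ M·C/R.
N = (57 × 71) / 26 = 4047 / 26 ≈ 155.7 → 156

N ≈ 156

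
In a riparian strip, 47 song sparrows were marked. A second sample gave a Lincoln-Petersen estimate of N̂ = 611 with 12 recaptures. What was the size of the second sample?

C = 156

From N = M·C/R: C = N·R / M = 611·12 / 47 = 7332 / 47 = 156.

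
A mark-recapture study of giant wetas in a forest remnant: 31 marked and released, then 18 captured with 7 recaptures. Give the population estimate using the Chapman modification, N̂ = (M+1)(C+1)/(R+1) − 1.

N̂ = (31+1)(18+1)/(7+1) − 1 = 32·19/8 − 1
= 608/8 − 1 = 76 − 1 = 75

N = 75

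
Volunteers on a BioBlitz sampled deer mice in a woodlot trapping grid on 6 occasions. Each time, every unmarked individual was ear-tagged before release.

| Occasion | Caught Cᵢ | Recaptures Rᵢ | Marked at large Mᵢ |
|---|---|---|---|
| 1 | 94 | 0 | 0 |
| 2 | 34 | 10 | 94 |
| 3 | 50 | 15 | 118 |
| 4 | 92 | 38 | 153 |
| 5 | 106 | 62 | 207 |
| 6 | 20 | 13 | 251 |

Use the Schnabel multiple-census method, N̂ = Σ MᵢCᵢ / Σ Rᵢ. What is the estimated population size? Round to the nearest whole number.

Σ MᵢCᵢ = 0·94 + 94·34 + 118·50 + 153·92 + 207·106 + 251·20 = 0 + 3196 + 5900 + 14076 + 21942 + 5020 = 50134
Σ Rᵢ = 0 + 10 + 15 + 38 + 62 + 13 = 138
N̂ = 50134 / 138 ≈ 363.3 → 363

N ≈ 363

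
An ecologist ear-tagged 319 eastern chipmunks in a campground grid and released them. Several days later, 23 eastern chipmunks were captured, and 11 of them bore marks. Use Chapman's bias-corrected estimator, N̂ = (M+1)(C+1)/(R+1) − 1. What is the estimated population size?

N = 639

N̂ = (319+1)(23+1)/(11+1) − 1 = 320·24/12 − 1
= 7680/12 − 1 = 640 − 1 = 639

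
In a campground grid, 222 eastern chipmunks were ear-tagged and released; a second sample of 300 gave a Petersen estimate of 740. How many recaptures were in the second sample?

R = 90

From N = M·C/R: R = M·C / N = 222·300 / 740 = 66600 / 740 = 90.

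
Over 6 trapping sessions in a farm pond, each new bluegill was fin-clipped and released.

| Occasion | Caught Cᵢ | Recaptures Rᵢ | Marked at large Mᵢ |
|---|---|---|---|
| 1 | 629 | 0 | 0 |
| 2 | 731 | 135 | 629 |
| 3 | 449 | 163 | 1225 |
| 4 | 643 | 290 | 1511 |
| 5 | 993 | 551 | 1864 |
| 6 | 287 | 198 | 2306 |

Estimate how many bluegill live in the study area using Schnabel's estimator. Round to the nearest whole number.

N ≈ 3361

Σ MᵢCᵢ = 0·629 + 629·731 + 1225·449 + 1511·643 + 1864·993 + 2306·287 = 0 + 459799 + 550025 + 971573 + 1850952 + 661822 = 4494171
Σ Rᵢ = 0 + 135 + 163 + 290 + 551 + 198 = 1337
N̂ = 4494171 / 1337 ≈ 3361.4 → 3361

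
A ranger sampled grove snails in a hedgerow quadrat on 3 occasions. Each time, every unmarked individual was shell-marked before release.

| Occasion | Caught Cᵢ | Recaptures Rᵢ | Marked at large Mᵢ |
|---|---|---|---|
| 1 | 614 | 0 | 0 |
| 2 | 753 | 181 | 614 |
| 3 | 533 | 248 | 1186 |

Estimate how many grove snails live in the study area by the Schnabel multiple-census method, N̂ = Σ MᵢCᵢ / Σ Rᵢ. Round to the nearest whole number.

Σ MᵢCᵢ = 0·614 + 614·753 + 1186·533 = 0 + 462342 + 632138 = 1094480
Σ Rᵢ = 0 + 181 + 248 = 429
N̂ = 1094480 / 429 ≈ 2551.2 → 2551

N ≈ 2551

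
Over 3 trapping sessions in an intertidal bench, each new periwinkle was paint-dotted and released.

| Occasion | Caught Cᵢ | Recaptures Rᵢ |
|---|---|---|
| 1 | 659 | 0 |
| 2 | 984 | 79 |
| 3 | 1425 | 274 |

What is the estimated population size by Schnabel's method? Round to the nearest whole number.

Marked at large before each occasion: Mᵢ = Σⱼ<ᵢ (Cⱼ − Rⱼ) → M1=0, M2=659, M3=1564
Σ MᵢCᵢ = 0·659 + 659·984 + 1564·1425 = 0 + 648456 + 2228700 = 2877156
Σ Rᵢ = 0 + 79 + 274 = 353
N̂ = 2877156 / 353 ≈ 8150.6 → 8151

N ≈ 8151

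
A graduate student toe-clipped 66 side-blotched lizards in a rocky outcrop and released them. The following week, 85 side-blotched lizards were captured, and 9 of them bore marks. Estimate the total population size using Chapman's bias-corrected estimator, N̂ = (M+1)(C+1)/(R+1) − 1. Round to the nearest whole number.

N ≈ 575

N̂ = (66+1)(85+1)/(9+1) − 1 = 67·86/10 − 1
= 5762/10 − 1 ≈ 576.2 − 1 ≈ 575.2 → 575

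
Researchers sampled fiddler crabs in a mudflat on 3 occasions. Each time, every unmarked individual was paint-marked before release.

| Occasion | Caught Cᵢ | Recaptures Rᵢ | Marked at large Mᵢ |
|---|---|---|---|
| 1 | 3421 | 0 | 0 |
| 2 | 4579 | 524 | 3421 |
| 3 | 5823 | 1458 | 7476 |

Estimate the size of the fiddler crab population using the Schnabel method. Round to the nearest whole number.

Σ MᵢCᵢ = 0·3421 + 3421·4579 + 7476·5823 = 0 + 15664759 + 43532748 = 59197507
Σ Rᵢ = 0 + 524 + 1458 = 1982
N̂ = 59197507 / 1982 ≈ 29867.6 → 29868

N ≈ 29,868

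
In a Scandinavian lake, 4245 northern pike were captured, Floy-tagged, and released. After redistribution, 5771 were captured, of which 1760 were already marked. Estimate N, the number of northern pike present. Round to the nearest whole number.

N = (4245 × 5771) / 1760 = 24497895 / 1760 ≈ 13919.3 → 13919

N ≈ 13,919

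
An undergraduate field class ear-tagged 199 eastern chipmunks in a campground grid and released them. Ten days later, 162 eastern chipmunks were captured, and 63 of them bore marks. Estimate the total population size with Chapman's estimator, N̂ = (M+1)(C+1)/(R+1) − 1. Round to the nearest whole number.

N̂ = (199+1)(162+1)/(63+1) − 1 = 200·163/64 − 1
= 32600/64 − 1 ≈ 509.4 − 1 ≈ 508.4 → 508

N ≈ 508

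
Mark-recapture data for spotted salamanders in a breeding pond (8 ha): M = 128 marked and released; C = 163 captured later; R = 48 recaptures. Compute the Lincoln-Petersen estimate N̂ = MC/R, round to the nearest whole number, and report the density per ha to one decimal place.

N̂ = 128·163/48 = 20864/48 ≈ 434.7 → 435
Density = N̂ / area = 435 / 8 ≈ 54.38 → 54.4 per ha

density ≈ 54.4 spotted salamanders per ha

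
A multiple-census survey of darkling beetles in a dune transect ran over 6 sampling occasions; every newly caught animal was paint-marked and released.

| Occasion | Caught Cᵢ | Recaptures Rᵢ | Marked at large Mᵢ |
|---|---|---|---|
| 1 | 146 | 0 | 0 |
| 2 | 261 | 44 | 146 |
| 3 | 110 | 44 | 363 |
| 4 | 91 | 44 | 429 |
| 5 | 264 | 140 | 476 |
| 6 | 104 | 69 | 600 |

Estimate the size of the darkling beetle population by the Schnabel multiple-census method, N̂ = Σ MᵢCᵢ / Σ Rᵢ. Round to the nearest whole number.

Σ MᵢCᵢ = 0·146 + 146·261 + 363·110 + 429·91 + 476·264 + 600·104 = 0 + 38106 + 39930 + 39039 + 125664 + 62400 = 305139
Σ Rᵢ = 0 + 44 + 44 + 44 + 140 + 69 = 341
N̂ = 305139 / 341 ≈ 894.8 → 895

N ≈ 895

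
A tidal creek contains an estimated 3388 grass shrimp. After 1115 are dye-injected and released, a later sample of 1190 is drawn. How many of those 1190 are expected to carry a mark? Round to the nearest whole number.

The marked fraction of the population is 1115/3388, so in a sample of 1190 expect C·(M/N) marked.
E[R] = 1115 × 1190 / 3388 = 1326850 / 3388 ≈ 391.6 → 392

expected recaptures ≈ 392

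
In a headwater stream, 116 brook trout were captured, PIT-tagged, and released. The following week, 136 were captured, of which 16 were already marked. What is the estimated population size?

N = (116 × 136) / 16 = 15776 / 16 = 986

N = 986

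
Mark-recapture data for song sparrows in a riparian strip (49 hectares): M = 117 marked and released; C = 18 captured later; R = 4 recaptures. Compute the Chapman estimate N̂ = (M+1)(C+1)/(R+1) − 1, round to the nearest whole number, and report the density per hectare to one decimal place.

N̂ = 118·19/5 − 1 = 2242/5 − 1 ≈ 447.4 → 447
Density = N̂ / area = 447 / 49 ≈ 9.12 → 9.1 per hectare

density ≈ 9.1 song sparrows per hectare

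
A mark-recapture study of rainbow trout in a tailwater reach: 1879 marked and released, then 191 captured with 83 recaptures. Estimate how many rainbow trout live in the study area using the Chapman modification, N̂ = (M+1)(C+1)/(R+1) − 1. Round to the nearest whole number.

N ≈ 4296

N̂ = (1879+1)(191+1)/(83+1) − 1 = 1880·192/84 − 1
= 360960/84 − 1 ≈ 4297.1 − 1 ≈ 4296.1 → 4296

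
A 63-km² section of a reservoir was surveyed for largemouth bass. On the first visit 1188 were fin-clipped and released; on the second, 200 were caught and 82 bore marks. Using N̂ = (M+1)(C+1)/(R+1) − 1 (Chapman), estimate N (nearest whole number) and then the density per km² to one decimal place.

density ≈ 45.7 largemouth bass per km²

N̂ = 1189·201/83 − 1 = 238989/83 − 1 ≈ 2878.4 → 2878
Density = N̂ / area = 2878 / 63 ≈ 45.68 → 45.7 per km²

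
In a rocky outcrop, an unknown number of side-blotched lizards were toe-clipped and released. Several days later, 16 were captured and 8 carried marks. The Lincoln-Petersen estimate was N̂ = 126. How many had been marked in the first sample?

M = 63

From N = M·C/R: M = N·R / C = 126·8 / 16 = 1008 / 16 = 63.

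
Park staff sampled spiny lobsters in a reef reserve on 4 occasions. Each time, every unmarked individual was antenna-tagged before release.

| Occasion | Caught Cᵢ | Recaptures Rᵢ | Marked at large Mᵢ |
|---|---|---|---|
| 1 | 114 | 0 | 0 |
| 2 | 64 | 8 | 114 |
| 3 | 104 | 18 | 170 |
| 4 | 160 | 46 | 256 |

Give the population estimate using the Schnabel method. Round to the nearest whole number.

Σ MᵢCᵢ = 0·114 + 114·64 + 170·104 + 256·160 = 0 + 7296 + 17680 + 40960 = 65936
Σ Rᵢ = 0 + 8 + 18 + 46 = 72
N̂ = 65936 / 72 ≈ 915.8 → 916

N ≈ 916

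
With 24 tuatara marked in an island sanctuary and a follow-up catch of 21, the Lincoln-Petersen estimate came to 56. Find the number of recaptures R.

R = 9

From N = M·C/R: R = M·C / N = 24·21 / 56 = 504 / 56 = 9.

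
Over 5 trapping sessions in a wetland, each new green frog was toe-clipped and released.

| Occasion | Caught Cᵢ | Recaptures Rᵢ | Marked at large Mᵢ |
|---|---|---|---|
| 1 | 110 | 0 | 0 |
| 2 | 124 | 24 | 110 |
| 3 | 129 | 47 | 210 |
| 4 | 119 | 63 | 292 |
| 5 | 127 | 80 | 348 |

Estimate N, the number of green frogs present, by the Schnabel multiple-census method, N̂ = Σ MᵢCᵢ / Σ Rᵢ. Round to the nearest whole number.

N ≈ 559

Σ MᵢCᵢ = 0·110 + 110·124 + 210·129 + 292·119 + 348·127 = 0 + 13640 + 27090 + 34748 + 44196 = 119674
Σ Rᵢ = 0 + 24 + 47 + 63 + 80 = 214
N̂ = 119674 / 214 ≈ 559.2 → 559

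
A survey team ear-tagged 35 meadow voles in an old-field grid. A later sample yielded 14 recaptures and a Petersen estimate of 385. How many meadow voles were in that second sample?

C = 154

From N = M·C/R: C = N·R / M = 385·14 / 35 = 5390 / 35 = 154.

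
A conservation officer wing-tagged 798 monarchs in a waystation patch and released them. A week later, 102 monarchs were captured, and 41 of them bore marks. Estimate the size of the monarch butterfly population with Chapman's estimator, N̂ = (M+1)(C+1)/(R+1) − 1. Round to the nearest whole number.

N ≈ 1958

N̂ = (798+1)(102+1)/(41+1) − 1 = 799·103/42 − 1
= 82297/42 − 1 ≈ 1959.45 − 1 ≈ 1958.45 → 1958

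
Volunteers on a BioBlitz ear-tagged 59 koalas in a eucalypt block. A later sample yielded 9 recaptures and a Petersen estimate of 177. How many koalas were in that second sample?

From N = M·C/R: C = N·R / M = 177·9 / 59 = 1593 / 59 = 27.

C = 27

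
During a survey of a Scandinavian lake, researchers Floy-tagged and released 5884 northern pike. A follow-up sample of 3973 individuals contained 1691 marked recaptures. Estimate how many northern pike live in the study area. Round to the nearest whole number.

N ≈ 13,824

N = (5884 × 3973) / 1691 = 23377132 / 1691 ≈ 13824.4 → 13824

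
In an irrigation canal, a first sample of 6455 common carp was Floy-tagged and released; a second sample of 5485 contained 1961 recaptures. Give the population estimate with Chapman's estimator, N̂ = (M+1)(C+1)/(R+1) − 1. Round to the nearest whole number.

N ≈ 18,051

N̂ = (6455+1)(5485+1)/(1961+1) − 1 = 6456·5486/1962 − 1
= 35417616/1962 − 1 ≈ 18051.8 − 1 ≈ 18050.8 → 18051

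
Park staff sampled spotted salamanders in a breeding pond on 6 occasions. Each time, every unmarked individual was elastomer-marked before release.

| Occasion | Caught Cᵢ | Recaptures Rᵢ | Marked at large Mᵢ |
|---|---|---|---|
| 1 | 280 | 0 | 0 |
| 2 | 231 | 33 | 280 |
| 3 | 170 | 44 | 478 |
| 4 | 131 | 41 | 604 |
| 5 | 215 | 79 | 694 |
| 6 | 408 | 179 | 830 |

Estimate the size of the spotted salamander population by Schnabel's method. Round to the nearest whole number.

Σ MᵢCᵢ = 0·280 + 280·231 + 478·170 + 604·131 + 694·215 + 830·408 = 0 + 64680 + 81260 + 79124 + 149210 + 338640 = 712914
Σ Rᵢ = 0 + 33 + 44 + 41 + 79 + 179 = 376
N̂ = 712914 / 376 ≈ 1896.0 → 1896

N ≈ 1896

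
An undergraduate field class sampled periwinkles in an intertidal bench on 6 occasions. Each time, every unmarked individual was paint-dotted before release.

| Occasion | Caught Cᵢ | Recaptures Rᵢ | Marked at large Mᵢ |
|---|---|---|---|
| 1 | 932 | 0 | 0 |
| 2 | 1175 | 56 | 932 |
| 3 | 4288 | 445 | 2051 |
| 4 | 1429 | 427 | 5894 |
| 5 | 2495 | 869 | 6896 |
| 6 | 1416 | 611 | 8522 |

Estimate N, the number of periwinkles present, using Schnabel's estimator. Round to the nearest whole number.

N ≈ 19,761

Σ MᵢCᵢ = 0·932 + 932·1175 + 2051·4288 + 5894·1429 + 6896·2495 + 8522·1416 = 0 + 1095100 + 8794688 + 8422526 + 17205520 + 12067152 = 47584986
Σ Rᵢ = 0 + 56 + 445 + 427 + 869 + 611 = 2408
N̂ = 47584986 / 2408 ≈ 19761.2 → 19761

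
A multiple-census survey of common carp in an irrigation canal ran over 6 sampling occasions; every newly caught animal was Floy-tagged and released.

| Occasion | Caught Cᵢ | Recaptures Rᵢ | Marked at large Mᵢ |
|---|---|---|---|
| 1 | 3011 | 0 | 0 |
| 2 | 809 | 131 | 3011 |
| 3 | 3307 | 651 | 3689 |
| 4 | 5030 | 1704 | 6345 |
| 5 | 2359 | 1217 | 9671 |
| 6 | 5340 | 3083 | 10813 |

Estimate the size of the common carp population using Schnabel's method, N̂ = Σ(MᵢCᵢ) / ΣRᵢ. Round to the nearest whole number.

Σ MᵢCᵢ = 0·3011 + 3011·809 + 3689·3307 + 6345·5030 + 9671·2359 + 10813·5340 = 0 + 2435899 + 12199523 + 31915350 + 22813889 + 57741420 = 127106081
Σ Rᵢ = 0 + 131 + 651 + 1704 + 1217 + 3083 = 6786
N̂ = 127106081 / 6786 ≈ 18730.6 → 18731

N ≈ 18,731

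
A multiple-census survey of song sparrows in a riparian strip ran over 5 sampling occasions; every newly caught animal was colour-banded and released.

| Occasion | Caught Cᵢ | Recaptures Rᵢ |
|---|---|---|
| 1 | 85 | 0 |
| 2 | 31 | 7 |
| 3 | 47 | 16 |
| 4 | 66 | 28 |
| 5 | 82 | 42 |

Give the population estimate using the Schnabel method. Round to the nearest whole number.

Marked at large before each occasion: Mᵢ = Σⱼ<ᵢ (Cⱼ − Rⱼ) → M1=0, M2=85, M3=109, M4=140, M5=178
Σ MᵢCᵢ = 0·85 + 85·31 + 109·47 + 140·66 + 178·82 = 0 + 2635 + 5123 + 9240 + 14596 = 31594
Σ Rᵢ = 0 + 7 + 16 + 28 + 42 = 93
N̂ = 31594 / 93 ≈ 339.7 → 340

N ≈ 340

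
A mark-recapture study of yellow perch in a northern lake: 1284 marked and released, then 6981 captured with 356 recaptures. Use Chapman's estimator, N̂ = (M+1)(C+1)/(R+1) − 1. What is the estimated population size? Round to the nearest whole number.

N ≈ 25,130

N̂ = (1284+1)(6981+1)/(356+1) − 1 = 1285·6982/357 − 1
= 8971870/357 − 1 ≈ 25131.3 − 1 ≈ 25130.3 → 25130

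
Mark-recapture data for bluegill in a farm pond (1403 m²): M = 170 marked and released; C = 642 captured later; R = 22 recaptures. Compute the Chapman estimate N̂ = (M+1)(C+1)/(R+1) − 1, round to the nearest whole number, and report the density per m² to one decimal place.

density ≈ 3.4 bluegill per m²

N̂ = 171·643/23 − 1 = 109953/23 − 1 ≈ 4779.6 → 4780
Density = N̂ / area = 4780 / 1403 ≈ 3.41 → 3.4 per m²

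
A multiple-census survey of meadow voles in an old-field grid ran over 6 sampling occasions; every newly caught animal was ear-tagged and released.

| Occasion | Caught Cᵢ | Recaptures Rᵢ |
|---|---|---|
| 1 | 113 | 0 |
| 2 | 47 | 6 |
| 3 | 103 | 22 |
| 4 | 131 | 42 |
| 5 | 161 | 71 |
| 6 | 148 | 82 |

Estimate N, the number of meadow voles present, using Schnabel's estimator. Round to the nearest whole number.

N ≈ 742

Marked at large before each occasion: Mᵢ = Σⱼ<ᵢ (Cⱼ − Rⱼ) → M1=0, M2=113, M3=154, M4=235, M5=324, M6=414
Σ MᵢCᵢ = 0·113 + 113·47 + 154·103 + 235·131 + 324·161 + 414·148 = 0 + 5311 + 15862 + 30785 + 52164 + 61272 = 165394
Σ Rᵢ = 0 + 6 + 22 + 42 + 71 + 82 = 223
N̂ = 165394 / 223 ≈ 741.7 → 742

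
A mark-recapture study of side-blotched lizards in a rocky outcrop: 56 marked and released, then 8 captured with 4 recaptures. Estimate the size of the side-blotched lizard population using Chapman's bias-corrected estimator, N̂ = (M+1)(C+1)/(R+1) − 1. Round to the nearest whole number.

N ≈ 102

N̂ = (56+1)(8+1)/(4+1) − 1 = 57·9/5 − 1
= 513/5 − 1 ≈ 102.6 − 1 ≈ 101.6 → 102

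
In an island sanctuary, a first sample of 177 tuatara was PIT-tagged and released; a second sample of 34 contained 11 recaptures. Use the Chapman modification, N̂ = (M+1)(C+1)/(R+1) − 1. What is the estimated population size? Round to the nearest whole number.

N̂ = (177+1)(34+1)/(11+1) − 1 = 178·35/12 − 1
= 6230/12 − 1 ≈ 519.2 − 1 ≈ 518.2 → 518

N ≈ 518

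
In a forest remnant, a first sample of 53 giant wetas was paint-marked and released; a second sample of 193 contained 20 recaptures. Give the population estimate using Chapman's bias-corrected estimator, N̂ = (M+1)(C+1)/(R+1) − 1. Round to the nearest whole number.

N̂ = (53+1)(193+1)/(20+1) − 1 = 54·194/21 − 1
= 10476/21 − 1 ≈ 498.9 − 1 ≈ 497.9 → 498

N ≈ 498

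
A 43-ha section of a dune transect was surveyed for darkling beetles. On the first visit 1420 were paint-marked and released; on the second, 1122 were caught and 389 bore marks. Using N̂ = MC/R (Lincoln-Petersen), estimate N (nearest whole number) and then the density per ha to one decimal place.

N̂ = 1420·1122/389 = 1593240/389 ≈ 4095.7 → 4096
Density = N̂ / area = 4096 / 43 ≈ 95.26 → 95.3 per ha

density ≈ 95.3 darkling beetles per ha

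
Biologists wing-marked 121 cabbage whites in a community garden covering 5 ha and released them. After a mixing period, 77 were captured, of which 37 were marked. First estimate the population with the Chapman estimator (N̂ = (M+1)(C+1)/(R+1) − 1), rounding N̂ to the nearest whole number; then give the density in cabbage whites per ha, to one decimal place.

N̂ = 122·78/38 − 1 = 9516/38 − 1 ≈ 249.4 → 249
Density = N̂ / area = 249 / 5 ≈ 49.80 → 49.8 per ha

density ≈ 49.8 cabbage whites per ha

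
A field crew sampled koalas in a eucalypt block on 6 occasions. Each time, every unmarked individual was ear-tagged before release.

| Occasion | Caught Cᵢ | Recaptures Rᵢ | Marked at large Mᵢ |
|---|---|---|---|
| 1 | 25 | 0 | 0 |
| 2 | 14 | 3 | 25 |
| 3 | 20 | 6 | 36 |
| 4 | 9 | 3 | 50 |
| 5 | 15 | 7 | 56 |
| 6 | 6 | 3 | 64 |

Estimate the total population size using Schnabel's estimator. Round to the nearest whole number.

N ≈ 125

Σ MᵢCᵢ = 0·25 + 25·14 + 36·20 + 50·9 + 56·15 + 64·6 = 0 + 350 + 720 + 450 + 840 + 384 = 2744
Σ Rᵢ = 0 + 3 + 6 + 3 + 7 + 3 = 22
N̂ = 2744 / 22 ≈ 124.7 → 125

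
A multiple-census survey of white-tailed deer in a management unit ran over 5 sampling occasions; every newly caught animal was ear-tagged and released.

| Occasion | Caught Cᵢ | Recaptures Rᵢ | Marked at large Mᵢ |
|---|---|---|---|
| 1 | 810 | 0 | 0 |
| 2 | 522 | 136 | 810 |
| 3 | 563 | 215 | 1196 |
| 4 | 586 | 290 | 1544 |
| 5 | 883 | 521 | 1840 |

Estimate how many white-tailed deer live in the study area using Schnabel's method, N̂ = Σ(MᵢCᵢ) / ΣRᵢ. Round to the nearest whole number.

Σ MᵢCᵢ = 0·810 + 810·522 + 1196·563 + 1544·586 + 1840·883 = 0 + 422820 + 673348 + 904784 + 1624720 = 3625672
Σ Rᵢ = 0 + 136 + 215 + 290 + 521 = 1162
N̂ = 3625672 / 1162 ≈ 3120.2 → 3120

N ≈ 3120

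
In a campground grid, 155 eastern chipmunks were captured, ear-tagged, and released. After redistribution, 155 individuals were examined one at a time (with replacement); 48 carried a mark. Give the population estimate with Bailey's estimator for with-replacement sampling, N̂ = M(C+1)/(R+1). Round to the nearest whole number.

N ≈ 493

N̂ = 155·(155+1)/(48+1) = 155·156/49 = 24180/49 ≈ 493.47 → 493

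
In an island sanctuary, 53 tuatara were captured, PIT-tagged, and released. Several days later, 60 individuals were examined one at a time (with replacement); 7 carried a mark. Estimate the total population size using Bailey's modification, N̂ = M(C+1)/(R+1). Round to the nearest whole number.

N ≈ 404

N̂ = 53·(60+1)/(7+1) = 53·61/8 = 3233/8 ≈ 404.1 → 404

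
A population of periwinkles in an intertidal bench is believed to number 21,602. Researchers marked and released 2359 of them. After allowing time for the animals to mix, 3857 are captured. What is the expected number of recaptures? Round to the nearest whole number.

Expected recaptures E[R] = M·C / N.
E[R] = 2359 × 3857 / 21602 = 9098663 / 21602 ≈ 421.2 → 421

expected recaptures ≈ 421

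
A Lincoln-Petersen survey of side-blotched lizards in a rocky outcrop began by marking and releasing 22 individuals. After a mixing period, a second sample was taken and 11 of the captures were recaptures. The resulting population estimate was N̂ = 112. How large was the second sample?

From N = M·C/R: C = N·R / M = 112·11 / 22 = 1232 / 22 = 56.

C = 56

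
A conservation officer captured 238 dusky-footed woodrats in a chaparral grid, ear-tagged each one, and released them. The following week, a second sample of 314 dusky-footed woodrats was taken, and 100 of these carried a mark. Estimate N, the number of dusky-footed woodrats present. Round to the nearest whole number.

The marked fraction in the recapture sample should equal the marked fraction in the population: 100/314 = 238/N.
N = (238 × 314) / 100 = 74732 / 100 ≈ 747.3 → 747

N ≈ 747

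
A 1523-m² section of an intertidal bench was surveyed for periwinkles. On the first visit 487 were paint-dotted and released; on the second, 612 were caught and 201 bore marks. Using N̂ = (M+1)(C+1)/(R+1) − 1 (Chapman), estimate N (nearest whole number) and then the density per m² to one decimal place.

N̂ = 488·613/202 − 1 = 299144/202 − 1 ≈ 1479.9 → 1480
Density = N̂ / area = 1480 / 1523 ≈ 0.97 → 1.0 per m²

density ≈ 1.0 periwinkles per m²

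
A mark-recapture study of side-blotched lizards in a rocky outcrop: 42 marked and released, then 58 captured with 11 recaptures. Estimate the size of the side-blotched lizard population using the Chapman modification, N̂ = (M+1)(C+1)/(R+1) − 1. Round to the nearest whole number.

N ≈ 210

N̂ = (42+1)(58+1)/(11+1) − 1 = 43·59/12 − 1
= 2537/12 − 1 ≈ 211.4 − 1 ≈ 210.4 → 210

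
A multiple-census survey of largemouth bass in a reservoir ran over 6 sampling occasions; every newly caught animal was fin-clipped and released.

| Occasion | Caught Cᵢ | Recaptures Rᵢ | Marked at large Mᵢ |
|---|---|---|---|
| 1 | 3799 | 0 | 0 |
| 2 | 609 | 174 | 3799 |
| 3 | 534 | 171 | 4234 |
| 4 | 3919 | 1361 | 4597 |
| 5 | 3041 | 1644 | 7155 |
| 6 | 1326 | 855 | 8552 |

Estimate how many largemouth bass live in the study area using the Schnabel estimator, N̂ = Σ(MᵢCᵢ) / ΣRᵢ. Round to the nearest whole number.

Σ MᵢCᵢ = 0·3799 + 3799·609 + 4234·534 + 4597·3919 + 7155·3041 + 8552·1326 = 0 + 2313591 + 2260956 + 18015643 + 21758355 + 11339952 = 55688497
Σ Rᵢ = 0 + 174 + 171 + 1361 + 1644 + 855 = 4205
N̂ = 55688497 / 4205 ≈ 13243.4 → 13243

N ≈ 13,243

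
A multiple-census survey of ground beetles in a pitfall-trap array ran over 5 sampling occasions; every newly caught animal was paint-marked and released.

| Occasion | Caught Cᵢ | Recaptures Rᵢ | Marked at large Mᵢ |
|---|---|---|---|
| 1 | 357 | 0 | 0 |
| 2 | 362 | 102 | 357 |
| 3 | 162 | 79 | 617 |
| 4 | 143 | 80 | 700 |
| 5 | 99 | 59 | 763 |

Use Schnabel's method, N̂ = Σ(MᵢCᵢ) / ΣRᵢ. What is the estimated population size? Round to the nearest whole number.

Σ MᵢCᵢ = 0·357 + 357·362 + 617·162 + 700·143 + 763·99 = 0 + 129234 + 99954 + 100100 + 75537 = 404825
Σ Rᵢ = 0 + 102 + 79 + 80 + 59 = 320
N̂ = 404825 / 320 ≈ 1265.1 → 1265

N ≈ 1265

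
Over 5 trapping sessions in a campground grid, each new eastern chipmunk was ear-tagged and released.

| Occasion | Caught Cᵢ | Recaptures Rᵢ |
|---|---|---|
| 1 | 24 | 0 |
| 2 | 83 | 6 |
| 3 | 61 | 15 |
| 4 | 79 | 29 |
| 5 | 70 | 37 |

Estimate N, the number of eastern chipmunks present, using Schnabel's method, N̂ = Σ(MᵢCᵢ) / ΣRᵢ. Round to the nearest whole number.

Marked at large before each occasion: Mᵢ = Σⱼ<ᵢ (Cⱼ − Rⱼ) → M1=0, M2=24, M3=101, M4=147, M5=197
Σ MᵢCᵢ = 0·24 + 24·83 + 101·61 + 147·79 + 197·70 = 0 + 1992 + 6161 + 11613 + 13790 = 33556
Σ Rᵢ = 0 + 6 + 15 + 29 + 37 = 87
N̂ = 33556 / 87 ≈ 385.7 → 386

N ≈ 386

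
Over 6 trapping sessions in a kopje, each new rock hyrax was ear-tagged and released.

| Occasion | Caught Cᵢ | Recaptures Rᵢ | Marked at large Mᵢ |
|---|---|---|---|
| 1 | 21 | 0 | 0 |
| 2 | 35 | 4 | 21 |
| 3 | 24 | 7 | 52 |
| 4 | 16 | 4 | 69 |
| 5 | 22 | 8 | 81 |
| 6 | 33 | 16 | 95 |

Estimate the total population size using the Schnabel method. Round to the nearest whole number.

N ≈ 205

Σ MᵢCᵢ = 0·21 + 21·35 + 52·24 + 69·16 + 81·22 + 95·33 = 0 + 735 + 1248 + 1104 + 1782 + 3135 = 8004
Σ Rᵢ = 0 + 4 + 7 + 4 + 8 + 16 = 39
N̂ = 8004 / 39 ≈ 205.2 → 205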